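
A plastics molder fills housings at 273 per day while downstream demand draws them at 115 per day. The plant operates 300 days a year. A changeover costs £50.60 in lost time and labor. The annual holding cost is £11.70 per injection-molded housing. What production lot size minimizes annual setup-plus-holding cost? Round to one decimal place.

Annual demand D = 115 × 300 = 34,500.
Production build-up factor (1 − d/p) = 1 − 115/273 = 0.5788.
Q* = √(2DS / (H(1 − d/p))) = √(2 × 34,500 × 50.6 / (11.7 × 0.5788)).
= √(3,491,400 / 6.7714) ≈ 718.058.

Q* ≈ 718.1 housings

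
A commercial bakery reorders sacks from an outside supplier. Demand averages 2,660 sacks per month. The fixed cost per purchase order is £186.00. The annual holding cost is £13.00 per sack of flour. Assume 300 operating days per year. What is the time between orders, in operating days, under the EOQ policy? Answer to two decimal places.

T ≈ 8.98 days

Annual demand D = 2,660 × 12 = 31,920.
The optimal lot size = √(2DS/H) = √(2 × 31,920 × 186 / 13) ≈ 955.72.
Cycle time = Q*/D × 300 = 955.72 / 31,920 × 300 ≈ 8.982 days.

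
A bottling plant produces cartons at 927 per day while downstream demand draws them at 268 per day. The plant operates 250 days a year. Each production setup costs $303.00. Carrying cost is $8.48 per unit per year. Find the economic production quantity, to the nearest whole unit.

Q* ≈ 2,595 cartons

Annual demand D = 268 × 250 = 67,000.
Production build-up factor (1 − d/p) = 1 − 268/927 = 0.7109.
Q* = √(2DS / (H(1 − d/p))) = √(2 × 67,000 × 303 / (8.48 × 0.7109)).
= √(40,602,000 / 6.0284) ≈ 2595.213.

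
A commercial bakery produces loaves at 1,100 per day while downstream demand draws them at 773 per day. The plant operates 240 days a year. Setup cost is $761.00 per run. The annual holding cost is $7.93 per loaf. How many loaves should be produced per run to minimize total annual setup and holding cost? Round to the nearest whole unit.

Annual demand D = 773 × 240 = 185,520.
Production build-up factor (1 − d/p) = 1 − 773/1,100 = 0.2973.
Q* = √(2DS / (H(1 − d/p))) = √(2 × 185,520 × 761 / (7.93 × 0.2973)).
= √(282,361,440 / 2.3574) ≈ 10944.315.

Q* ≈ 10,944 loaves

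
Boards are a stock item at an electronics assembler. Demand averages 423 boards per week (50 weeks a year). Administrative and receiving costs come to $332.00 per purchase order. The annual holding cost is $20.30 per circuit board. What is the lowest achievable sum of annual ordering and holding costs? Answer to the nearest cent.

TC* ≈ $16,884.46

Annual demand D = 423 × 50 = 21,150.
EOQ = √(2DS/H) = √(2 × 21,150 × 332 / 20.3) ≈ 831.75.
At Q*, ordering cost (D/Q*)S equals holding cost (Q*/2)H, each = √(DSH/2).
Minimum total = √(2DSH) = √(2 × 21,150 × 332 × 20.3) ≈ 16884.463.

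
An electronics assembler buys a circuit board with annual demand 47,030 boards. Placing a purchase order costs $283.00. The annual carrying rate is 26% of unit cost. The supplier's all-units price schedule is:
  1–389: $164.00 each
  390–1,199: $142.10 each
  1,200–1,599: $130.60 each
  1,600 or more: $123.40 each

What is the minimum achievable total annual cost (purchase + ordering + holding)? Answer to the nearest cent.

Holding cost per unit per year at price C is H = 0.26·C.
For each price level, check whether its EOQ is feasible; otherwise the best quantity at that price is the breakpoint.
Tier 1 ($164.00): EOQ = 790.1 exceeds tier's upper bound 389, so this tier is dominated.
EOQ at $142.10 = 848.8 (feasible in tier 2): TC = 47,030×$142.10 + (47,030/848.8)×283 + (848.8/2)×0.26×$142.10 = $6,714,323.24.
EOQ at $130.60 = 885.4 < 1200, so use break Q=1200: TC = 47,030×$130.60 + (47,030/1200.0)×283 + (1200.0/2)×0.26×$130.60 = $6,173,582.84.
EOQ at $123.40 = 910.9 < 1600, so use break Q=1600: TC = 47,030×$123.40 + (47,030/1600.0)×283 + (1600.0/2)×0.26×$123.40 = $5,837,487.63.
Lowest total cost among the candidates is at Q = 1600.0.

TC* ≈ $5,837,487.63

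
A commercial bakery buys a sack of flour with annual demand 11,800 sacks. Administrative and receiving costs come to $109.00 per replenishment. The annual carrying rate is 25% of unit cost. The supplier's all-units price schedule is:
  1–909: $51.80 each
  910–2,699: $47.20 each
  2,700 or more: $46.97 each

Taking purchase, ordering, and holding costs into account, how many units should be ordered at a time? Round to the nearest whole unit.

Holding cost per unit per year at price C is H = 0.25·C.
For each price level, check whether its EOQ is feasible; otherwise the best quantity at that price is the breakpoint.
EOQ at $51.80 = 445.7 (feasible in tier 1): TC = 11,800×$51.80 + (11,800/445.7)×109 + (445.7/2)×0.25×$51.80 = $617,011.71.
EOQ at $47.20 = 466.9 < 910, so use break Q=910: TC = 11,800×$47.20 + (11,800/910.0)×109 + (910.0/2)×0.25×$47.20 = $563,742.41.
EOQ at $46.97 = 468.0 < 2700, so use break Q=2700: TC = 11,800×$46.97 + (11,800/2700.0)×109 + (2700.0/2)×0.25×$46.97 = $570,574.75.
Lowest total cost is $563,742.41 at Q = 910.0.

Q* ≈ 910 sacks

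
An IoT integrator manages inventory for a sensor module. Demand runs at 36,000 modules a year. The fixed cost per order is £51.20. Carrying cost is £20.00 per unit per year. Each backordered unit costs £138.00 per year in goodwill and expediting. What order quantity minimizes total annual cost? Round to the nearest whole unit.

With planned backorders, Q* = √(2DS/H) · √((H+B)/B).
√(2DS/H) = √(2 × 36,000 × 51.2 / 20) = 429.325.
√((H+B)/B) = √((20+138)/138) = 1.0700.
Q* ≈ 459.383.

Q* ≈ 459 modules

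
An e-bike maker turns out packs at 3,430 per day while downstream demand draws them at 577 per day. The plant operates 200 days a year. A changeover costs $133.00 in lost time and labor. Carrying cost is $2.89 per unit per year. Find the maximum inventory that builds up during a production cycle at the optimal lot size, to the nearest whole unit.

I_max ≈ 2,972 packs

Annual demand D = 577 × 200 = 115,400.
Production build-up factor (1 − d/p) = 1 − 577/3,430 = 0.8318.
Q* = √(2DS / (H(1 − d/p))) = √(2 × 115,400 × 133 / (2.89 × 0.8318)).
= √(30,696,400 / 2.4038) ≈ 3573.477.
Maximum inventory = Q*(1 − d/p) = 3573.477 × 0.8318 ≈ 2972.341.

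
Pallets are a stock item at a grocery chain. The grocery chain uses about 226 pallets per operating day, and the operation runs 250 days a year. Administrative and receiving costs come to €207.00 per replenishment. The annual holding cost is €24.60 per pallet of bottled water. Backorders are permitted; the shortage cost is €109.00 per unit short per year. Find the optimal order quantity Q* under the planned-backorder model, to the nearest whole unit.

Annual demand D = 226 × 250 = 56,500.
With planned backorders, Q* = √(2DS/H) · √((H+B)/B).
√(2DS/H) = √(2 × 56,500 × 207 / 24.6) = 975.117.
√((H+B)/B) = √((24.6+109)/109) = 1.1071.
Q* ≈ 1079.560.

Q* ≈ 1,080 pallets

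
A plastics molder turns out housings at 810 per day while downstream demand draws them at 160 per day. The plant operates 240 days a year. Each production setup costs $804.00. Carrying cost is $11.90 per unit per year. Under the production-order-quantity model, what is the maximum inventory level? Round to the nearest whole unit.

Annual demand D = 160 × 240 = 38,400.
Production build-up factor (1 − d/p) = 1 − 160/810 = 0.8025.
Q* = √(2DS / (H(1 − d/p))) = √(2 × 38,400 × 804 / (11.9 × 0.8025)).
= √(61,747,200 / 9.5494) ≈ 2542.851.
Maximum inventory = Q*(1 − d/p) = 2542.851 × 0.8025 ≈ 2040.560.

I_max ≈ 2,041 housings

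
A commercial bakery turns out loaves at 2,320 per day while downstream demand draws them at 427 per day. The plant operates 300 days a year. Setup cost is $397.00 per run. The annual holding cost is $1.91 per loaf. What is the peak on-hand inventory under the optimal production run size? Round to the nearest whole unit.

I_max ≈ 6,592 loaves

Annual demand D = 427 × 300 = 128,100.
Production build-up factor (1 − d/p) = 1 − 427/2,320 = 0.8159.
Q* = √(2DS / (H(1 − d/p))) = √(2 × 128,100 × 397 / (1.91 × 0.8159)).
= √(101,711,400 / 1.5585) ≈ 8078.613.
Maximum inventory = Q*(1 − d/p) = 8078.613 × 0.8159 ≈ 6591.731.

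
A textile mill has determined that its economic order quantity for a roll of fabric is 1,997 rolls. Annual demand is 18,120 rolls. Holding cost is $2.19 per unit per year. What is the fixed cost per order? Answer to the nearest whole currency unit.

The basic EOQ model gives Q* = √(2DS/H); rearrange for the unknown.
From Q* = √(2DS/H): S = Q*²H / (2D) = 1,997² × 2.19 / (2 × 18,120) = 240.9972.

S ≈ $241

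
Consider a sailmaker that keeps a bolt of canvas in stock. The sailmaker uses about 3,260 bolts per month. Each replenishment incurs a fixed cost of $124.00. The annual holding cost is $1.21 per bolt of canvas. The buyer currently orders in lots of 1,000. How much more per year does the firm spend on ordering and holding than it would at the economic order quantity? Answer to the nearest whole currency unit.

Extra cost ≈ $2,030 per year

Annual demand D = 3,260 × 12 = 39,120.
EOQ = √(2DS/H) = √(2 × 39,120 × 124 / 1.21) ≈ 2831.60.
Cost at Q* = (D/Q*)S + (Q*/2)H = √(2DSH) ≈ $3,426.24.
Cost at Q = 1,000: (39,120/1,000)×124 + (1,000/2)×1.21 = $4,850.88 + $605.00 = $5,455.88.
Excess = $5,455.88 − $3,426.24 = $2,029.64.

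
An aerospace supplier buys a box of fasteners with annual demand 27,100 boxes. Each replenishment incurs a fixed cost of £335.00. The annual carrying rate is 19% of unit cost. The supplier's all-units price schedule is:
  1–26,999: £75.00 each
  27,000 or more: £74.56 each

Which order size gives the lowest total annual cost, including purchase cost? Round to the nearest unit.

Q* ≈ 1,129 boxes

Holding cost per unit per year at price C is H = 0.19·C.
For each price level, check whether its EOQ is feasible; otherwise the best quantity at that price is the breakpoint.
EOQ at £75.00 = 1128.8 (feasible in tier 1): TC = 27,100×£75.00 + (27,100/1128.8)×335 + (1128.8/2)×0.19×£75.00 = £2,048,585.31.
EOQ at £74.56 = 1132.1 < 27000, so use break Q=27000: TC = 27,100×£74.56 + (27,100/27000.0)×335 + (27000.0/2)×0.19×£74.56 = £2,212,158.64.
Lowest total cost is £2,048,585.31 at Q = 1128.8.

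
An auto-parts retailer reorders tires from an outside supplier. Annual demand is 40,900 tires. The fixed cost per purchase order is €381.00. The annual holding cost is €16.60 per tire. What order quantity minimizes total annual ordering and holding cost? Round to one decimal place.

Q* ≈ 1,370.2 tires

EOQ = √(2DS / H) = √(2 × 40,900 × 381 / 16.6).
= √(31,165,800 / 16.6) = √1,877,457.8313 ≈ 1370.204.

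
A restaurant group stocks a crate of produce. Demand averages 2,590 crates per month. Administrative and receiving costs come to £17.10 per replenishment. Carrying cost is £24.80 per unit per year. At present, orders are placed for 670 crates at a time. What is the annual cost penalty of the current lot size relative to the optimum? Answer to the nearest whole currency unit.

Extra cost ≈ £3,967 per year

Annual demand D = 2,590 × 12 = 31,080.
EOQ = √(2DS/H) = √(2 × 31,080 × 17.1 / 24.8) ≈ 207.03.
Cost at Q* = (D/Q*)S + (Q*/2)H = √(2DSH) ≈ £5,134.28.
Cost at Q = 670: (31,080/670)×17.1 + (670/2)×24.8 = £793.24 + £8,308.00 = £9,101.24.
Excess = £9,101.24 − £5,134.28 = £3,966.96.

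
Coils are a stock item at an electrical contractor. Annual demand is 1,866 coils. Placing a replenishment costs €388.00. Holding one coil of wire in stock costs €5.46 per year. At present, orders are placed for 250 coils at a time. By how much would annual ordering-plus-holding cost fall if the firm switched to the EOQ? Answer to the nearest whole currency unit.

Extra cost ≈ €767 per year

EOQ = √(2DS/H) = √(2 × 1,866 × 388 / 5.46) ≈ 514.98.
Cost at Q* = (D/Q*)S + (Q*/2)H = √(2DSH) ≈ €2,811.79.
Cost at Q = 250: (1,866/250)×388 + (250/2)×5.46 = €2,896.03 + €682.50 = €3,578.53.
Excess = €3,578.53 − €2,811.79 = €766.74.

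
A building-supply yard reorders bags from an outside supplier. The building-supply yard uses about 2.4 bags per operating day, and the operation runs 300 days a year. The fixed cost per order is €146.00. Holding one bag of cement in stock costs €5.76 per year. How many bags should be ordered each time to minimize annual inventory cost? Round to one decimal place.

Annual demand D = 2.4 × 300 = 720.
EOQ = √(2DS / H) = √(2 × 720 × 146 / 5.76).
= √(210,240 / 5.76) = √36,500 ≈ 191.050.

Q* ≈ 191.0 bags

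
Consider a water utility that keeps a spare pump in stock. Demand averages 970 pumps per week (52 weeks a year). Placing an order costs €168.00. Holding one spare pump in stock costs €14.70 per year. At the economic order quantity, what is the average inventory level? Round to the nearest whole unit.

Annual demand D = 970 × 52 = 50,440.
Q* = √(2DS/H) = √(2 × 50,440 × 168 / 14.7) ≈ 1073.74.
Average inventory = Q*/2 ≈ 1073.74 / 2 = 536.869.

Average inventory ≈ 537 pumps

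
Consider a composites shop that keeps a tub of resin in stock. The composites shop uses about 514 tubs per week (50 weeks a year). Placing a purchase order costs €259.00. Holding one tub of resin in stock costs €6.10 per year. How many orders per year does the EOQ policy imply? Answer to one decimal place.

N ≈ 17.4 orders per year

Annual demand D = 514 × 50 = 25,700.
The optimal lot size = √(2DS/H) = √(2 × 25,700 × 259 / 6.1) ≈ 1477.29.
Orders per year = D / Q* = 25,700 / 1477.29 ≈ 17.397.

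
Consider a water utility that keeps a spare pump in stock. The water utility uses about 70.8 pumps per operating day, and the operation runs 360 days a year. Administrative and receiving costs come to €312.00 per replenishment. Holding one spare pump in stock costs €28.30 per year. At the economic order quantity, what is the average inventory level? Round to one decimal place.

Average inventory ≈ 374.8 pumps

Annual demand D = 70.8 × 360 = 25,488.
EOQ = √(2DS/H) = √(2 × 25,488 × 312 / 28.3) ≈ 749.66.
Average inventory = Q*/2 ≈ 749.66 / 2 = 374.832.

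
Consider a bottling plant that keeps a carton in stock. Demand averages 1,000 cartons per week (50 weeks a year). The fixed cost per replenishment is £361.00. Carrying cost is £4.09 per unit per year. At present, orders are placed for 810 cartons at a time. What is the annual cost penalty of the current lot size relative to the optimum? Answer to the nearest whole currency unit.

Extra cost ≈ £11,789 per year

Annual demand D = 1,000 × 50 = 50,000.
EOQ = √(2DS/H) = √(2 × 50,000 × 361 / 4.09) ≈ 2970.93.
Cost at Q* = (D/Q*)S + (Q*/2)H = √(2DSH) ≈ £12,151.09.
Cost at Q = 810: (50,000/810)×361 + (810/2)×4.09 = £22,283.95 + £1,656.45 = £23,940.40.
Excess = £23,940.40 − £12,151.09 = £11,789.31.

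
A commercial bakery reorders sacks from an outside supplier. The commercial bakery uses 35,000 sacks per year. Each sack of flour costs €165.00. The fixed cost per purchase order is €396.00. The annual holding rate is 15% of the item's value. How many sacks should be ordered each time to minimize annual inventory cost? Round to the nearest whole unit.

Q* ≈ 1,058 sacks

Holding cost H = 0.15 × €165.00 = €24.7500 per unit per year.
EOQ = √(2DS / H) = √(2 × 35,000 × 396 / 24.75).
= √(27,720,000 / 24.75) = √1,120,000 ≈ 1058.301.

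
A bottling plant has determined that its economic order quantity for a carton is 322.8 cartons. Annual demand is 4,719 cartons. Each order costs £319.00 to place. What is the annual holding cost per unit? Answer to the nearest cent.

H ≈ £28.89

Invert the EOQ relation Q*² = 2DS/H.
From Q* = √(2DS/H): H = 2DS / Q*² = 2 × 4,719 × 319 / 322.8² = 28.8937.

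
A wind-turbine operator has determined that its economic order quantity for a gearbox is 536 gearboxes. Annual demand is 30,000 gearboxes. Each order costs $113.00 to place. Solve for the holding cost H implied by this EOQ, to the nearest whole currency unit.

H ≈ $24

Invert the EOQ relation Q*² = 2DS/H.
From Q* = √(2DS/H): H = 2DS / Q*² = 2 × 30,000 × 113 / 536² = 23.5994.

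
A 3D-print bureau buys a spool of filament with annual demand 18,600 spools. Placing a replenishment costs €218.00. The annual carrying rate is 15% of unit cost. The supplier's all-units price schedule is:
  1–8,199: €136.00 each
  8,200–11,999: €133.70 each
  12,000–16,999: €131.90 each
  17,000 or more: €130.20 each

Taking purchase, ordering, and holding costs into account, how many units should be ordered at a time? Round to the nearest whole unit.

Holding cost per unit per year at price C is H = 0.15·C.
Evaluate total cost at each tier's feasible EOQ or, if the EOQ is below the tier, at the tier's minimum quantity.
EOQ at €136.00 = 630.5 (feasible in tier 1): TC = 18,600×€136.00 + (18,600/630.5)×218 + (630.5/2)×0.15×€136.00 = €2,542,462.19.
EOQ at €133.70 = 635.9 < 8200, so use break Q=8200: TC = 18,600×€133.70 + (18,600/8200.0)×218 + (8200.0/2)×0.15×€133.70 = €2,569,539.99.
EOQ at €131.90 = 640.2 < 12000, so use break Q=12000: TC = 18,600×€131.90 + (18,600/12000.0)×218 + (12000.0/2)×0.15×€131.90 = €2,572,387.90.
EOQ at €130.20 = 644.4 < 17000, so use break Q=17000: TC = 18,600×€130.20 + (18,600/17000.0)×218 + (17000.0/2)×0.15×€130.20 = €2,587,963.52.
Lowest total cost is €2,542,462.19 at Q = 630.5.

Q* ≈ 630 spools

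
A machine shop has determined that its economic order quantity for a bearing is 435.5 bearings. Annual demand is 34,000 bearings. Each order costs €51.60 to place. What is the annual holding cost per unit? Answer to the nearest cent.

Squaring Q* = √(2DS/H) gives Q*² = 2DS/H.
From Q* = √(2DS/H): H = 2DS / Q*² = 2 × 34,000 × 51.6 / 435.5² = 18.5005.

H ≈ €18.50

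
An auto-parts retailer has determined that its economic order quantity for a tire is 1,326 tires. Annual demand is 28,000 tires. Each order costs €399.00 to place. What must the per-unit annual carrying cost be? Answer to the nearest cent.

H ≈ €12.71

Squaring Q* = √(2DS/H) gives Q*² = 2DS/H.
From Q* = √(2DS/H): H = 2DS / Q*² = 2 × 28,000 × 399 / 1,326² = 12.7079.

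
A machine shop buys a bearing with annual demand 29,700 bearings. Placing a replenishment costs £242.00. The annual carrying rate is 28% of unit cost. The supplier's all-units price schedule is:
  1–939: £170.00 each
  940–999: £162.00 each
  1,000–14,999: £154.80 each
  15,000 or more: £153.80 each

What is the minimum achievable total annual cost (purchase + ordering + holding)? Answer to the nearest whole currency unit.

Holding cost per unit per year at price C is H = 0.28·C.
Candidates are each tier's EOQ (if it falls in that tier) and each price-break quantity.
EOQ at £170.00 = 549.5 (feasible in tier 1): TC = 29,700×£170.00 + (29,700/549.5)×242 + (549.5/2)×0.28×£170.00 = £5,075,157.99.
EOQ at £162.00 = 562.9 < 940, so use break Q=940: TC = 29,700×£162.00 + (29,700/940.0)×242 + (940.0/2)×0.28×£162.00 = £4,840,365.37.
EOQ at £154.80 = 575.9 < 1000, so use break Q=1000: TC = 29,700×£154.80 + (29,700/1000.0)×242 + (1000.0/2)×0.28×£154.80 = £4,626,419.40.
EOQ at £153.80 = 577.8 < 15000, so use break Q=15000: TC = 29,700×£153.80 + (29,700/15000.0)×242 + (15000.0/2)×0.28×£153.80 = £4,891,319.16.
Lowest total cost among the candidates is at Q = 1000.0.

TC* ≈ £4,626,419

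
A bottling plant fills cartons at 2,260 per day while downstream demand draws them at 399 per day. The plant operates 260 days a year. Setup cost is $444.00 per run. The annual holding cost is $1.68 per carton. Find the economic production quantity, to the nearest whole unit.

Annual demand D = 399 × 260 = 103,740.
Production build-up factor (1 − d/p) = 1 − 399/2,260 = 0.8235.
Q* = √(2DS / (H(1 − d/p))) = √(2 × 103,740 × 444 / (1.68 × 0.8235)).
= √(92,121,120 / 1.3834) ≈ 8160.298.

Q* ≈ 8,160 cartons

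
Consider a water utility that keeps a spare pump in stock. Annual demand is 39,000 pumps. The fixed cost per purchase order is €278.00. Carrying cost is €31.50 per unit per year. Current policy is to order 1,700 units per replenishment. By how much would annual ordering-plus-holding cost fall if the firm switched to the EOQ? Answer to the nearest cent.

EOQ = √(2DS/H) = √(2 × 39,000 × 278 / 31.5) ≈ 829.69.
Cost at Q* = (D/Q*)S + (Q*/2)H = √(2DSH) ≈ €26,135.15.
Cost at Q = 1,700: (39,000/1,700)×278 + (1,700/2)×31.5 = €6,377.65 + €26,775.00 = €33,152.65.
Excess = €33,152.65 − €26,135.15 = €7,017.50.

Extra cost ≈ €7,017.50 per year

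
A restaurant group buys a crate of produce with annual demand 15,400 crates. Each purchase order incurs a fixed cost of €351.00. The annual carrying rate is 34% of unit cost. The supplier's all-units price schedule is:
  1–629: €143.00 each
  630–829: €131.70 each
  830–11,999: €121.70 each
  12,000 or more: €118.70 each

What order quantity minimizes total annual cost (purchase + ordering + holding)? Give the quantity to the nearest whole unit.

Holding cost per unit per year at price C is H = 0.34·C.
Candidates are each tier's EOQ (if it falls in that tier) and each price-break quantity.
EOQ at €143.00 = 471.5 (feasible in tier 1): TC = 15,400×€143.00 + (15,400/471.5)×351 + (471.5/2)×0.34×€143.00 = €2,225,126.43.
EOQ at €131.70 = 491.4 < 630, so use break Q=630: TC = 15,400×€131.70 + (15,400/630.0)×351 + (630.0/2)×0.34×€131.70 = €2,050,865.07.
EOQ at €121.70 = 511.1 < 830, so use break Q=830: TC = 15,400×€121.70 + (15,400/830.0)×351 + (830.0/2)×0.34×€121.70 = €1,897,864.40.
EOQ at €118.70 = 517.6 < 12000, so use break Q=12000: TC = 15,400×€118.70 + (15,400/12000.0)×351 + (12000.0/2)×0.34×€118.70 = €2,070,578.45.
Lowest total cost is €1,897,864.40 at Q = 830.0.

Q* ≈ 830 crates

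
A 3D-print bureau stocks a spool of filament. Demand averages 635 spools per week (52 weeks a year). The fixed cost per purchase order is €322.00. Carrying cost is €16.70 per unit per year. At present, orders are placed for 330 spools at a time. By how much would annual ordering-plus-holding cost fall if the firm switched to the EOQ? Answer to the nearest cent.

Annual demand D = 635 × 52 = 33,020.
EOQ = √(2DS/H) = √(2 × 33,020 × 322 / 16.7) ≈ 1128.43.
Cost at Q* = (D/Q*)S + (Q*/2)H = √(2DSH) ≈ €18,844.72.
Cost at Q = 330: (33,020/330)×322 + (330/2)×16.7 = €32,219.52 + €2,755.50 = €34,975.02.
Excess = €34,975.02 − €18,844.72 = €16,130.29.

Extra cost ≈ €16,130.29 per year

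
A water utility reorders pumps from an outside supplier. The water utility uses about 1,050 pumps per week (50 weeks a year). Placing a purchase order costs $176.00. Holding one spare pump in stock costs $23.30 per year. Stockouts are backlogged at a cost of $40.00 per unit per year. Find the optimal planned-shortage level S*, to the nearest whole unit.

S* ≈ 412 pumps

Annual demand D = 1,050 × 50 = 52,500.
With planned backorders, Q* = √(2DS/H) · √((H+B)/B).
√(2DS/H) = √(2 × 52,500 × 176 / 23.3) = 890.580.
√((H+B)/B) = √((23.3+40)/40) = 1.2580.
Q* ≈ 1120.327.
S* = Q* · H/(H+B) = 1120.327 × 23.3/63.3 ≈ 412.380.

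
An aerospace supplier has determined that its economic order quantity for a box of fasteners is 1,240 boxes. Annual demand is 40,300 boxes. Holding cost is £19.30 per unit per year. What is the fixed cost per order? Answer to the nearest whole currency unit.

S ≈ £368

Invert the EOQ relation Q*² = 2DS/H.
From Q* = √(2DS/H): S = Q*²H / (2D) = 1,240² × 19.3 / (2 × 40,300) = 368.1846.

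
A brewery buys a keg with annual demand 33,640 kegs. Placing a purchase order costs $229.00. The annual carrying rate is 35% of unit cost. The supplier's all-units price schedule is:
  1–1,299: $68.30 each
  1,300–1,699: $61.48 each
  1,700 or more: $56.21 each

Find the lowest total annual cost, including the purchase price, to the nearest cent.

TC* ≈ $1,912,158.38

Holding cost per unit per year at price C is H = 0.35·C.
Evaluate total cost at each tier's feasible EOQ or, if the EOQ is below the tier, at the tier's minimum quantity.
EOQ at $68.30 = 802.8 (feasible in tier 1): TC = 33,640×$68.30 + (33,640/802.8)×229 + (802.8/2)×0.35×$68.30 = $2,316,803.33.
EOQ at $61.48 = 846.2 < 1300, so use break Q=1300: TC = 33,640×$61.48 + (33,640/1300.0)×229 + (1300.0/2)×0.35×$61.48 = $2,088,099.72.
EOQ at $56.21 = 885.0 < 1700, so use break Q=1700: TC = 33,640×$56.21 + (33,640/1700.0)×229 + (1700.0/2)×0.35×$56.21 = $1,912,158.38.
Lowest total cost among the candidates is at Q = 1700.0.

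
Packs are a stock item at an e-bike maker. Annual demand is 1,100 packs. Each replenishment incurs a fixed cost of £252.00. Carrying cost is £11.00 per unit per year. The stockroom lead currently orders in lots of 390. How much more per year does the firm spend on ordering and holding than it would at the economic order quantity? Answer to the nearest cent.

EOQ = √(2DS/H) = √(2 × 1,100 × 252 / 11) ≈ 224.50.
Cost at Q* = (D/Q*)S + (Q*/2)H = √(2DSH) ≈ £2,469.49.
Cost at Q = 390: (1,100/390)×252 + (390/2)×11 = £710.77 + £2,145.00 = £2,855.77.
Excess = £2,855.77 − £2,469.49 = £386.28.

Extra cost ≈ £386.28 per year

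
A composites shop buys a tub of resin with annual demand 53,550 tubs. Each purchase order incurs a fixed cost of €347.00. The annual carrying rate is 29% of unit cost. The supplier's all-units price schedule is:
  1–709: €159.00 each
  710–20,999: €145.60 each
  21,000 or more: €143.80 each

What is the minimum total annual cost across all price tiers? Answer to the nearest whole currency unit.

TC* ≈ €7,836,493

Holding cost per unit per year at price C is H = 0.29·C.
Candidates are each tier's EOQ (if it falls in that tier) and each price-break quantity.
Tier 1 (€159.00): EOQ = 897.8 exceeds tier's upper bound 709, so this tier is dominated.
EOQ at €145.60 = 938.2 (feasible in tier 2): TC = 53,550×€145.60 + (53,550/938.2)×347 + (938.2/2)×0.29×€145.60 = €7,836,493.13.
EOQ at €143.80 = 944.0 < 21000, so use break Q=21000: TC = 53,550×€143.80 + (53,550/21000.0)×347 + (21000.0/2)×0.29×€143.80 = €8,139,245.85.
Lowest total cost among the candidates is at Q = 938.2.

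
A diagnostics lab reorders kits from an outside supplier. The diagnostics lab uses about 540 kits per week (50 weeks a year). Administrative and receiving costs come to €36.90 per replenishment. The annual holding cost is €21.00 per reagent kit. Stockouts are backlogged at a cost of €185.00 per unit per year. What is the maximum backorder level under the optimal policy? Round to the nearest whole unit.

Annual demand D = 540 × 50 = 27,000.
With planned backorders, Q* = √(2DS/H) · √((H+B)/B).
√(2DS/H) = √(2 × 27,000 × 36.9 / 21) = 308.035.
√((H+B)/B) = √((21+185)/185) = 1.0552.
Q* ≈ 325.048.
S* = Q* · H/(H+B) = 325.048 × 21/206 ≈ 33.136.

S* ≈ 33 kits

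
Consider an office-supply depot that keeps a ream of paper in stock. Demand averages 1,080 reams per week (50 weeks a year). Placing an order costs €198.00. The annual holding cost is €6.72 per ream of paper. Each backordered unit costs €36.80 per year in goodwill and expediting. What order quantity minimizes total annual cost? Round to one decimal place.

Q* ≈ 1,939.9 reams

Annual demand D = 1,080 × 50 = 54,000.
With planned backorders, Q* = √(2DS/H) · √((H+B)/B).
√(2DS/H) = √(2 × 54,000 × 198 / 6.72) = 1783.856.
√((H+B)/B) = √((6.72+36.8)/36.8) = 1.0875.
Q* ≈ 1939.905.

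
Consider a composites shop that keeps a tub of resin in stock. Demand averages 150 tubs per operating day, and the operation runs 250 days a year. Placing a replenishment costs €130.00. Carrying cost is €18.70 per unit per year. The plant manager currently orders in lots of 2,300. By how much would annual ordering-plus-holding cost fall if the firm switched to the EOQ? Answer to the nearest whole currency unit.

Annual demand D = 150 × 250 = 37,500.
EOQ = √(2DS/H) = √(2 × 37,500 × 130 / 18.7) ≈ 722.07.
Cost at Q* = (D/Q*)S + (Q*/2)H = √(2DSH) ≈ €13,502.78.
Cost at Q = 2,300: (37,500/2,300)×130 + (2,300/2)×18.7 = €2,119.57 + €21,505.00 = €23,624.57.
Excess = €23,624.57 − €13,502.78 = €10,121.79.

Extra cost ≈ €10,122 per year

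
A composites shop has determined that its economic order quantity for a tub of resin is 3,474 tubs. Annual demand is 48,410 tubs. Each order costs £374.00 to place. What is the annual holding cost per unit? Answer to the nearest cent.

H ≈ £3.00

Invert the EOQ relation Q*² = 2DS/H.
From Q* = √(2DS/H): H = 2DS / Q*² = 2 × 48,410 × 374 / 3,474² = 3.0004.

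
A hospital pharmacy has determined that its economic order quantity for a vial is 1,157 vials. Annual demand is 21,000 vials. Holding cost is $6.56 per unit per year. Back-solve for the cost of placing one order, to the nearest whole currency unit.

Squaring Q* = √(2DS/H) gives Q*² = 2DS/H.
From Q* = √(2DS/H): S = Q*²H / (2D) = 1,157² × 6.56 / (2 × 21,000) = 209.0842.

S ≈ $209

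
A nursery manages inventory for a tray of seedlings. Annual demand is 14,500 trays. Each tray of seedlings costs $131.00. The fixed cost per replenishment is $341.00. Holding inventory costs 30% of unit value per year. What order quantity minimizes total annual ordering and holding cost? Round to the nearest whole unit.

Q* ≈ 502 trays

Holding cost H = 0.30 × $131.00 = $39.3000 per unit per year.
EOQ = √(2DS / H) = √(2 × 14,500 × 341 / 39.3).
= √(9,889,000 / 39.3) = √251,628.4987 ≈ 501.626.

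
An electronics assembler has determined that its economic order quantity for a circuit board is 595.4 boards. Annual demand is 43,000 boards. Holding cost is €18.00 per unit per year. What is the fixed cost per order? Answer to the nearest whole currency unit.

Squaring Q* = √(2DS/H) gives Q*² = 2DS/H.
From Q* = √(2DS/H): S = Q*²H / (2D) = 595.4² × 18 / (2 × 43,000) = 74.1979.

S ≈ €74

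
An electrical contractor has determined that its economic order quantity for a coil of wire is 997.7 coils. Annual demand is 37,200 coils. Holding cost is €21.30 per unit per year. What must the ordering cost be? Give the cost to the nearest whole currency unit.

The basic EOQ model gives Q* = √(2DS/H); rearrange for the unknown.
From Q* = √(2DS/H): S = Q*²H / (2D) = 997.7² × 21.3 / (2 × 37,200) = 284.9749.

S ≈ €285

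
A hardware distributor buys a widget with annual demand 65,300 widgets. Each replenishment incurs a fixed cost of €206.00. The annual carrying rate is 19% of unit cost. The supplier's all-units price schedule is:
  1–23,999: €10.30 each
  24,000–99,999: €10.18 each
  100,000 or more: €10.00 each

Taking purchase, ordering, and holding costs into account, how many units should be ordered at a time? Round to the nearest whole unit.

Q* ≈ 3,708 widgets

Holding cost per unit per year at price C is H = 0.19·C.
Candidates are each tier's EOQ (if it falls in that tier) and each price-break quantity.
EOQ at €10.30 = 3707.7 (feasible in tier 1): TC = 65,300×€10.30 + (65,300/3707.7)×206 + (3707.7/2)×0.19×€10.30 = €679,846.06.
EOQ at €10.18 = 3729.5 < 24000, so use break Q=24000: TC = 65,300×€10.18 + (65,300/24000.0)×206 + (24000.0/2)×0.19×€10.18 = €688,524.89.
EOQ at €10.00 = 3762.9 < 100000, so use break Q=100000: TC = 65,300×€10.00 + (65,300/100000.0)×206 + (100000.0/2)×0.19×€10.00 = €748,134.52.
Lowest total cost is €679,846.06 at Q = 3707.7.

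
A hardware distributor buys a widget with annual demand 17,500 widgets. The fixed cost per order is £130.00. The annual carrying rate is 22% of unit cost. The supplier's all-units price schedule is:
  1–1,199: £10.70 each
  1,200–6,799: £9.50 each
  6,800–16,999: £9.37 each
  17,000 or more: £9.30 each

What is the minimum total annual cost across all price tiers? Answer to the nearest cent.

TC* ≈ £169,333.75

Holding cost per unit per year at price C is H = 0.22·C.
Candidates are each tier's EOQ (if it falls in that tier) and each price-break quantity.
Tier 1 (£10.70): EOQ = 1390.3 exceeds tier's upper bound 1199, so this tier is dominated.
EOQ at £9.50 = 1475.5 (feasible in tier 2): TC = 17,500×£9.50 + (17,500/1475.5)×130 + (1475.5/2)×0.22×£9.50 = £169,333.75.
EOQ at £9.37 = 1485.7 < 6800, so use break Q=6800: TC = 17,500×£9.37 + (17,500/6800.0)×130 + (6800.0/2)×0.22×£9.37 = £171,318.32.
EOQ at £9.30 = 1491.3 < 17000, so use break Q=17000: TC = 17,500×£9.30 + (17,500/17000.0)×130 + (17000.0/2)×0.22×£9.30 = £180,274.82.
Lowest total cost among the candidates is at Q = 1475.5.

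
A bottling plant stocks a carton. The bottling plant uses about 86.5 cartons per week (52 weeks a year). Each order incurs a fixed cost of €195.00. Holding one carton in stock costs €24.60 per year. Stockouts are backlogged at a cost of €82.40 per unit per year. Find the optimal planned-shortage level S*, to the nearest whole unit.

Annual demand D = 86.5 × 52 = 4,498.
With planned backorders, Q* = √(2DS/H) · √((H+B)/B).
√(2DS/H) = √(2 × 4,498 × 195 / 24.6) = 267.039.
√((H+B)/B) = √((24.6+82.4)/82.4) = 1.1395.
Q* ≈ 304.301.
S* = Q* · H/(H+B) = 304.301 × 24.6/107 ≈ 69.961.

S* ≈ 70 cartons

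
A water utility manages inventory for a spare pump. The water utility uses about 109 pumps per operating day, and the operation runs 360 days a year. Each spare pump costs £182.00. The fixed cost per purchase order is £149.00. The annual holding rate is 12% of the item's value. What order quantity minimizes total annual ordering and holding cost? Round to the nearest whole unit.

Annual demand D = 109 × 360 = 39,240.
Holding cost H = 0.12 × £182.00 = £21.8400 per unit per year.
EOQ = √(2DS / H) = √(2 × 39,240 × 149 / 21.84).
= √(11,693,520 / 21.84) = √535,417.5824 ≈ 731.722.

Q* ≈ 732 pumps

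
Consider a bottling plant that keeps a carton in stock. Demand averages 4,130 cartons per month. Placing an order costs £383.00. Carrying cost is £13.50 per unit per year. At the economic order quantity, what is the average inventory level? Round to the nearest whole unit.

Average inventory ≈ 838 cartons

Annual demand D = 4,130 × 12 = 49,560.
EOQ = √(2DS/H) = √(2 × 49,560 × 383 / 13.5) ≈ 1676.92.
Average inventory = Q*/2 ≈ 1676.92 / 2 = 838.462.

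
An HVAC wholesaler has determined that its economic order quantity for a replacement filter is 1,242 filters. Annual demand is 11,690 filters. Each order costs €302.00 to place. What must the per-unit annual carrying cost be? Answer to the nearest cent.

The basic EOQ model gives Q* = √(2DS/H); rearrange for the unknown.
From Q* = √(2DS/H): H = 2DS / Q*² = 2 × 11,690 × 302 / 1,242² = 4.5773.

H ≈ €4.58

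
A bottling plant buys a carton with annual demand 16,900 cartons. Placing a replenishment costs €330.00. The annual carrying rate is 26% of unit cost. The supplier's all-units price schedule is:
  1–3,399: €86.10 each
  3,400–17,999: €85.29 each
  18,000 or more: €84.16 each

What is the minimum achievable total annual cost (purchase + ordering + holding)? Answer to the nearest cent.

TC* ≈ €1,470,891.69

Holding cost per unit per year at price C is H = 0.26·C.
Evaluate total cost at each tier's feasible EOQ or, if the EOQ is below the tier, at the tier's minimum quantity.
EOQ at €86.10 = 705.9 (feasible in tier 1): TC = 16,900×€86.10 + (16,900/705.9)×330 + (705.9/2)×0.26×€86.10 = €1,470,891.69.
EOQ at €85.29 = 709.2 < 3400, so use break Q=3400: TC = 16,900×€85.29 + (16,900/3400.0)×330 + (3400.0/2)×0.26×€85.29 = €1,480,739.47.
EOQ at €84.16 = 714.0 < 18000, so use break Q=18000: TC = 16,900×€84.16 + (16,900/18000.0)×330 + (18000.0/2)×0.26×€84.16 = €1,619,548.23.
Lowest total cost among the candidates is at Q = 705.9.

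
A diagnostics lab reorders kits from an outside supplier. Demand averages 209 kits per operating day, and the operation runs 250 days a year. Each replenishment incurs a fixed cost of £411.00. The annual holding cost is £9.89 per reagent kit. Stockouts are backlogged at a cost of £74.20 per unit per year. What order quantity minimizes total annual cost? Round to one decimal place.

Annual demand D = 209 × 250 = 52,250.
With planned backorders, Q* = √(2DS/H) · √((H+B)/B).
√(2DS/H) = √(2 × 52,250 × 411 / 9.89) = 2083.919.
√((H+B)/B) = √((9.89+74.2)/74.2) = 1.0646.
Q* ≈ 2218.458.

Q* ≈ 2,218.5 kits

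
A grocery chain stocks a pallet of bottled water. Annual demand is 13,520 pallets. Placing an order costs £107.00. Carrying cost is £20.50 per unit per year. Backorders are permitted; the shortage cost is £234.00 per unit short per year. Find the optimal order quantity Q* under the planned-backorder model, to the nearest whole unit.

Q* ≈ 392 pallets

With planned backorders, Q* = √(2DS/H) · √((H+B)/B).
√(2DS/H) = √(2 × 13,520 × 107 / 20.5) = 375.680.
√((H+B)/B) = √((20.5+234)/234) = 1.0429.
Q* ≈ 391.791.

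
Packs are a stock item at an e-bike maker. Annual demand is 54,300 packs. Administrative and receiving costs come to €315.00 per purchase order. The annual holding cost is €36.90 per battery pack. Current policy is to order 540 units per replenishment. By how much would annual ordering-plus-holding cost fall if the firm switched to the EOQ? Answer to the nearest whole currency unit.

Extra cost ≈ €6,109 per year

EOQ = √(2DS/H) = √(2 × 54,300 × 315 / 36.9) ≈ 962.85.
Cost at Q* = (D/Q*)S + (Q*/2)H = √(2DSH) ≈ €35,529.03.
Cost at Q = 540: (54,300/540)×315 + (540/2)×36.9 = €31,675.00 + €9,963.00 = €41,638.00.
Excess = €41,638.00 − €35,529.03 = €6,108.97.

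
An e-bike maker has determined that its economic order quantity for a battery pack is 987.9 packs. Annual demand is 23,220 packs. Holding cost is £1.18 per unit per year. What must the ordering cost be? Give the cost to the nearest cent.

The basic EOQ model gives Q* = √(2DS/H); rearrange for the unknown.
From Q* = √(2DS/H): S = Q*²H / (2D) = 987.9² × 1.18 / (2 × 23,220) = 24.7979.

S ≈ £24.80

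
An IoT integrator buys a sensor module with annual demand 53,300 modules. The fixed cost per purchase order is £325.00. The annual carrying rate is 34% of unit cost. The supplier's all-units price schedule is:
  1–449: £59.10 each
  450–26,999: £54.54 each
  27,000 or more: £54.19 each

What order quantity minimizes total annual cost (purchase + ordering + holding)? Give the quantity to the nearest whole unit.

Q* ≈ 1,367 modules

Holding cost per unit per year at price C is H = 0.34·C.
Evaluate total cost at each tier's feasible EOQ or, if the EOQ is below the tier, at the tier's minimum quantity.
Tier 1 (£59.10): EOQ = 1313.1 exceeds tier's upper bound 449, so this tier is dominated.
EOQ at £54.54 = 1366.9 (feasible in tier 2): TC = 53,300×£54.54 + (53,300/1366.9)×325 + (1366.9/2)×0.34×£54.54 = £2,932,328.46.
EOQ at £54.19 = 1371.3 < 27000, so use break Q=27000: TC = 53,300×£54.19 + (53,300/27000.0)×325 + (27000.0/2)×0.34×£54.19 = £3,137,700.67.
Lowest total cost is £2,932,328.46 at Q = 1366.9.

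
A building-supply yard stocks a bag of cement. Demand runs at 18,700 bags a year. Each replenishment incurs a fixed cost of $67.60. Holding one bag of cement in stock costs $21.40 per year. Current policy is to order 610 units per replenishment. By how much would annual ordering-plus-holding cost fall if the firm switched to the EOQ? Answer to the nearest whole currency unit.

EOQ = √(2DS/H) = √(2 × 18,700 × 67.6 / 21.4) ≈ 343.72.
Cost at Q* = (D/Q*)S + (Q*/2)H = √(2DSH) ≈ $7,355.56.
Cost at Q = 610: (18,700/610)×67.6 + (610/2)×21.4 = $2,072.33 + $6,527.00 = $8,599.33.
Excess = $8,599.33 − $7,355.56 = $1,243.76.

Extra cost ≈ $1,244 per year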